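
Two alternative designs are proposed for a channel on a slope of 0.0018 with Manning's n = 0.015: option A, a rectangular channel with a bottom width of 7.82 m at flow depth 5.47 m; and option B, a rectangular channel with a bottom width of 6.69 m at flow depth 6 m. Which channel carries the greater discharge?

channel A

Channel A: Flow area A = b·y = 7.82 × 5.47 = 42.78 m². Wetted perimeter P = b + 2y = 7.82 + 2×5.47 = 18.76 m. Hydraulic radius R = A/P = 42.78/18.76 = 2.28 m. Q_A = (1/0.015)·42.78·2.28^(2/3)·√0.0018 = 209.6 m³/s.
Channel B: Flow area A = b·y = 6.69 × 6 = 40.14 m². Wetted perimeter P = b + 2y = 6.69 + 2×6 = 18.69 m. Hydraulic radius R = A/P = 40.14/18.69 = 2.148 m. Q_B = (1/0.015)·40.14·2.148^(2/3)·√0.0018 = 189 m³/s.
Q_A = 209.6 m³/s vs Q_B = 189 m³/s, so channel A carries more.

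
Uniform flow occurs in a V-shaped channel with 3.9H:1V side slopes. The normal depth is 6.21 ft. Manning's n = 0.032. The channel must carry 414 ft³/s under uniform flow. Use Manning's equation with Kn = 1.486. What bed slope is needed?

S = 0.000809

For a triangular section with side slope z = 3.9: A = zy² = 3.9×6.21² = 150.4 ft²; P = 2y√(1+z²) = 2×6.21×4.026 = 50 ft.
Hydraulic radius R = A/P = 150.4/50 = 3.008 ft.
From Manning's equation, S = [nQ / (1.486 A R^(2/3))]² = [0.032 × 414 / (1.486 × 150.4 × 3.008^(2/3))]² = 0.000809.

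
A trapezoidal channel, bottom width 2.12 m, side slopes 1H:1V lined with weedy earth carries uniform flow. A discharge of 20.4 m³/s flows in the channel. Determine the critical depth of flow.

y_c = 1.63 m

At critical depth, Q² T / (g A³) = 1, i.e. A³/T = Q²/g = 20.4²/9.81 = 42.42.
At y = 1.2 m: A³/T = 13.99 — too small.
At y = 1.88 m: A³/T = 72.32 — too large.
At y = 1.63 m: A³/T = 42.45 — ≈ 42.42.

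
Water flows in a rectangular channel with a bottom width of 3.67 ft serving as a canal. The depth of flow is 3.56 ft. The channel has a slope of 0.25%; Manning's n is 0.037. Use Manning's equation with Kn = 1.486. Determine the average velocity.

Flow area A = b·y = 3.67 × 3.56 = 13.07 ft². Wetted perimeter P = b + 2y = 3.67 + 2×3.56 = 10.79 ft.
Hydraulic radius R = A/P = 13.07/10.79 = 1.211 ft.
From Manning's equation, V = (1.486/n) R^(2/3) S^(1/2) = (1.486/0.037) × 1.211^(2/3) × 0.0025^(1/2) = 2.28 ft/s.

V = 2.28 ft/s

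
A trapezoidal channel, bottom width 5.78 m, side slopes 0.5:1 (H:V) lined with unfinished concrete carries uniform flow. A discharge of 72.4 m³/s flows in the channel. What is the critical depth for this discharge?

At critical depth, Q² T / (g A³) = 1, i.e. A³/T = Q²/g = 72.4²/9.81 = 534.3.
Try y = 1.95 m: A³/T = 295.7 — low.
Try y = 2.79 m: A³/T = 936 — high.
Try y = 2.35 m: A³/T = 537 — matches.

y_c = 2.35 m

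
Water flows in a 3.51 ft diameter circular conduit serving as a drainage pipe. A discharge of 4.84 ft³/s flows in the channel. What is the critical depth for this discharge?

y_c = 0.659 ft

At critical depth, Q² T / (g A³) = 1, i.e. A³/T = Q²/g = 4.84²/32.2 = 0.7275.
At y = 0.735 ft: A³/T = 1.115 — too large.
At y = 0.506 ft: A³/T = 0.2572 — too small.
At y = 0.659 ft: A³/T = 0.7268 — close enough.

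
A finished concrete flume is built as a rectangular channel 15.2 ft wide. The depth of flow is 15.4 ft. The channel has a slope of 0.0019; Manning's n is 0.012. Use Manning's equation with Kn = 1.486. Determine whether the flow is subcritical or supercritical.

Flow area A = b·y = 15.2 × 15.4 = 234.1 ft². Wetted perimeter P = b + 2y = 15.2 + 2×15.4 = 46 ft.
Hydraulic radius R = A/P = 234.1/46 = 5.089 ft.
V = (1.486/n) R^(2/3) √S = (1.486/0.012) × 5.089^(2/3) × √0.0019 = 15.97 ft/s. Hydraulic depth D_h = A/T = 234.1/15.2 = 15.4 ft.
Froude number Fr = V/√(g·D_h) = 15.97/√(32.2×15.4) = 0.717, which is less than 1, so the flow is subcritical.

subcritical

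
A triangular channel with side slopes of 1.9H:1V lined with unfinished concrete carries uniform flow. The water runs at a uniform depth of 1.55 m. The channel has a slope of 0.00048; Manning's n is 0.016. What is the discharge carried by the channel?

For a triangular section with side slope z = 1.9: A = zy² = 1.9×1.55² = 4.565 m²; P = 2y√(1+z²) = 2×1.55×2.147 = 6.656 m.
Hydraulic radius R = A/P = 4.565/6.656 = 0.6858 m.
Manning's equation: Q = (1/n) A R^(2/3) S^(1/2) = (1/0.016) × 4.565 × 0.6858^(2/3) × 0.00048^(1/2) = 4.86 m³/s.

Q = 4.86 m³/s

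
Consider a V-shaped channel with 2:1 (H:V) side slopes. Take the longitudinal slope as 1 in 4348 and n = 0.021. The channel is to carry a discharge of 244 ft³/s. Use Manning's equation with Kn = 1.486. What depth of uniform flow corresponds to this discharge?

y_n = 7.22 ft

Manning's equation rearranged: A R^(2/3) = nQ / (1.486·√S) = 0.021 × 244 / (1.486 × √0.00023) = 227.4.
Trying y = 5.28 ft: A R^(2/3) = 98.87 — short.
Trying y = 8.23 ft: A R^(2/3) = 322.9 — over.
Trying y = 7.22 ft: A R^(2/3) = 227.8 — ≈ 227.4.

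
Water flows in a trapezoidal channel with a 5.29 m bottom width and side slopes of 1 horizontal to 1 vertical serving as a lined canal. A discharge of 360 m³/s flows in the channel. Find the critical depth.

At critical depth, Q² T / (g A³) = 1, i.e. A³/T = Q²/g = 360²/9.81 = 13210.
Try y = 4.07 m: A³/T = 4117 — low.
Try y = 6.25 m: A³/T = 21090 — high.
Try y = 5.54 m: A³/T = 13190 — matches.

y_c = 5.54 m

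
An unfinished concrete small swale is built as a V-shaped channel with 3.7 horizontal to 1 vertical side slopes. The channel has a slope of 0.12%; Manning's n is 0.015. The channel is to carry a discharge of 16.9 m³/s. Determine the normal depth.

Manning's equation rearranged: A R^(2/3) = nQ / (1·√S) = 0.015 × 16.9 / (√0.0012) = 7.318.
Trying y = 1.32 m: A R^(2/3) = 4.774 — too small.
Trying y = 1.94 m: A R^(2/3) = 13.33 — too large.
Trying y = 1.55 m: A R^(2/3) = 7.326 — close enough.

y_n = 1.55 m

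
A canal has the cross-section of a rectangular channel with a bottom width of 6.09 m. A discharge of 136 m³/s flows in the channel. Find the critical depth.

y_c = 3.7 m

For a rectangular channel, critical depth y_c = (q²/g)^(1/3) where q = Q/b = 136/6.09 = 22.33 m²/s.
So y_c = (22.33²/9.81)^(1/3) = 3.7 m.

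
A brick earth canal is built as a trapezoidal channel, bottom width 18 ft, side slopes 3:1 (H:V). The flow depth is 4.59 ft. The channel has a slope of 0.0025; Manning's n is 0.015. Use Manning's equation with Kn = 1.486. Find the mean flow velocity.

V = 10.5 ft/s

With bottom width b = 18 ft and side slope z = 3: A = (b + zy)y = (18 + 3×4.59)×4.59 = 145.8 ft²; P = b + 2y√(1+z²) = 18 + 2×4.59×3.162 = 47.03 ft.
Hydraulic radius R = A/P = 145.8/47.03 = 3.101 ft.
From Manning's equation, V = (1.486/n) R^(2/3) S^(1/2) = (1.486/0.015) × 3.101^(2/3) × 0.0025^(1/2) = 10.5 ft/s.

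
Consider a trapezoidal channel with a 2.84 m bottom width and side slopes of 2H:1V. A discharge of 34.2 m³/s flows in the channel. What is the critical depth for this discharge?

y_c = 1.68 m

At critical depth, Q² T / (g A³) = 1, i.e. A³/T = Q²/g = 34.2²/9.81 = 119.2.
Try y = 1.39 m: A³/T = 56.75 — short.
Try y = 2.1 m: A³/T = 287.5 — over.
Try y = 1.68 m: A³/T = 118.2 — ≈ 119.2.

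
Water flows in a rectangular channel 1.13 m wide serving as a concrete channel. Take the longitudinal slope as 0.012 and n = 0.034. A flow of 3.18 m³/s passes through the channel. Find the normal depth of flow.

Manning's equation rearranged: A R^(2/3) = nQ / (1·√S) = 0.034 × 3.18 / (√0.012) = 0.987.
At y = 1.38 m: A R^(2/3) = 0.8478 — too small.
At y = 1.98 m: A R^(2/3) = 1.293 — too large.
At y = 1.57 m: A R^(2/3) = 0.9878 — ≈ 0.987.

y_n = 1.57 m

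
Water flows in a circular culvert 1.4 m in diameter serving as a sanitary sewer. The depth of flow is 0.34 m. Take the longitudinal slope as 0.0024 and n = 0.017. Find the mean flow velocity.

For a circular section of diameter D = 1.4 m at depth y = 0.34 m, the central angle is θ = 2 arccos(1 − 2y/D) = 2.061 rad. Then A = (D²/8)(θ − sin θ) = 0.2889 m² and P = Dθ/2 = 1.443 m.
Hydraulic radius R = A/P = 0.2889/1.443 = 0.2002 m.
From Manning's equation, V = (1/n) R^(2/3) S^(1/2) = (1/0.017) × 0.2002^(2/3) × 0.0024^(1/2) = 0.986 m/s.

V = 0.986 m/s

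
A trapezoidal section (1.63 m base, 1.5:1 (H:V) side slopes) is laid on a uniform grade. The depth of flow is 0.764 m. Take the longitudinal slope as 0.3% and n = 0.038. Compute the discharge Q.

With bottom width b = 1.63 m and side slope z = 1.5: A = (b + zy)y = (1.63 + 1.5×0.764)×0.764 = 2.121 m²; P = b + 2y√(1+z²) = 1.63 + 2×0.764×1.803 = 4.385 m.
Hydraulic radius R = A/P = 2.121/4.385 = 0.4837 m.
Manning's equation: Q = (1/n) A R^(2/3) S^(1/2) = (1/0.038) × 2.121 × 0.4837^(2/3) × 0.003^(1/2) = 1.88 m³/s.

Q = 1.88 m³/s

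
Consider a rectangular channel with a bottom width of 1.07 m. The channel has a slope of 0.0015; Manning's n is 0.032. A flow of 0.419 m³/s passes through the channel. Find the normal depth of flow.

y_n = 0.713 m

Manning's equation rearranged: A R^(2/3) = nQ / (1·√S) = 0.032 × 0.419 / (√0.0015) = 0.3462.
Trying y = 0.863 m: A R^(2/3) = 0.4412 — high.
Trying y = 0.624 m: A R^(2/3) = 0.2912 — low.
Trying y = 0.713 m: A R^(2/3) = 0.3462 — matches.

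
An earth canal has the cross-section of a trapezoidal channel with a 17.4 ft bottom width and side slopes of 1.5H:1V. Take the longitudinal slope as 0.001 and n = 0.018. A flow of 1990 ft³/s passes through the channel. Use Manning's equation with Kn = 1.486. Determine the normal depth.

Manning's equation rearranged: A R^(2/3) = nQ / (1.486·√S) = 0.018 × 1990 / (1.486 × √0.001) = 762.3.
At y = 9.73 ft: A R^(2/3) = 1020 — too large.
At y = 8.39 ft: A R^(2/3) = 762.8 — matches.

y_n = 8.39 ft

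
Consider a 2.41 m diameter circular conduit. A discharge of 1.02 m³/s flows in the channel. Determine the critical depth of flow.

y_c = 0.447 m

At critical depth, Q² T / (g A³) = 1, i.e. A³/T = Q²/g = 1.02²/9.81 = 0.1061.
Try y = 0.564 m: A³/T = 0.2627 — high.
Try y = 0.374 m: A³/T = 0.05247 — low.
Try y = 0.447 m: A³/T = 0.1057 — matches.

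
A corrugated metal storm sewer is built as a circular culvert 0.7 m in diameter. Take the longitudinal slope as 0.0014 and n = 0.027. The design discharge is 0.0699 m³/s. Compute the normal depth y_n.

y_n = 0.316 m

Manning's equation rearranged: A R^(2/3) = nQ / (1·√S) = 0.027 × 0.0699 / (√0.0014) = 0.05044.
At y = 0.395 m: A R^(2/3) = 0.07349 — too large.
At y = 0.316 m: A R^(2/3) = 0.05043 — ≈ 0.05044.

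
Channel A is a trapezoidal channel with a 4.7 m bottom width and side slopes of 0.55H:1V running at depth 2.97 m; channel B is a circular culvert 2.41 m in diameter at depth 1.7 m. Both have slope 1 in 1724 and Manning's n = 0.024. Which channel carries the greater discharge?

Channel A: With bottom width b = 4.7 m and side slope z = 0.55: A = (b + zy)y = (4.7 + 0.55×2.97)×2.97 = 18.81 m²; P = b + 2y√(1+z²) = 4.7 + 2×2.97×1.141 = 11.48 m. Hydraulic radius R = A/P = 18.81/11.48 = 1.639 m. Q_A = (1/0.024)·18.81·1.639^(2/3)·√0.00058 = 26.24 m³/s.
Channel B: For a circular section of diameter D = 2.41 m at depth y = 1.7 m, the central angle is θ = 2 arccos(1 − 2y/D) = 3.988 rad. Then A = (D²/8)(θ − sin θ) = 3.439 m² and P = Dθ/2 = 4.806 m. Hydraulic radius R = A/P = 3.439/4.806 = 0.7157 m. Q_B = (1/0.024)·3.439·0.7157^(2/3)·√0.00058 = 2.761 m³/s.
Q_A = 26.24 m³/s vs Q_B = 2.761 m³/s, so channel A carries more.

channel A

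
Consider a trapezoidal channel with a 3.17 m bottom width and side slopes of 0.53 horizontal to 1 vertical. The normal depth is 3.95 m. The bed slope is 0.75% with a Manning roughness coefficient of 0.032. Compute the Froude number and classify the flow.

With bottom width b = 3.17 m and side slope z = 0.53: A = (b + zy)y = (3.17 + 0.53×3.95)×3.95 = 20.79 m²; P = b + 2y√(1+z²) = 3.17 + 2×3.95×1.132 = 12.11 m.
Hydraulic radius R = A/P = 20.79/12.11 = 1.717 m.
V = (1/n) R^(2/3) √S = (1/0.032) × 1.717^(2/3) × √0.0075 = 3.88 m/s. Hydraulic depth D_h = A/T = 20.79/7.357 = 2.826 m.
Froude number Fr = V/√(g·D_h) = 3.88/√(9.81×2.826) = 0.737, which is less than 1, so the flow is subcritical.

subcritical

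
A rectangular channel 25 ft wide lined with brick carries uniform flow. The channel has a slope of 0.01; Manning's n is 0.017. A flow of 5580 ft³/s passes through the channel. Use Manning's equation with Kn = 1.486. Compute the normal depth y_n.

y_n = 8.62 ft

Manning's equation rearranged: A R^(2/3) = nQ / (1.486·√S) = 0.017 × 5580 / (1.486 × √0.01) = 638.4.
At y = 9.75 ft: A R^(2/3) = 757.4 — over.
At y = 8.62 ft: A R^(2/3) = 638.6 — ≈ 638.4.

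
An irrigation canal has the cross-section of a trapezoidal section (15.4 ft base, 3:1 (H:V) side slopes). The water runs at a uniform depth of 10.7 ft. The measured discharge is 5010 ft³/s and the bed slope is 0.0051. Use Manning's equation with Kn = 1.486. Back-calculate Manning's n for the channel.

With bottom width b = 15.4 ft and side slope z = 3: A = (b + zy)y = (15.4 + 3×10.7)×10.7 = 508.2 ft²; P = b + 2y√(1+z²) = 15.4 + 2×10.7×3.162 = 83.07 ft.
Hydraulic radius R = A/P = 508.2/83.07 = 6.118 ft.
Rearranging Manning's equation: n = (1.486/Q) A R^(2/3) S^(1/2) = (1.486/5010) × 508.2 × 6.118^(2/3) × √0.0051 = 0.036.

n = 0.036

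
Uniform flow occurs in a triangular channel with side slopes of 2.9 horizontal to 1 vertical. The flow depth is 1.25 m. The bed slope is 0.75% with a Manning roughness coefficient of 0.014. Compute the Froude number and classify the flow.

For a triangular section with side slope z = 2.9: A = zy² = 2.9×1.25² = 4.531 m²; P = 2y√(1+z²) = 2×1.25×3.068 = 7.669 m.
Hydraulic radius R = A/P = 4.531/7.669 = 0.5909 m.
V = (1/n) R^(2/3) √S = (1/0.014) × 0.5909^(2/3) × √0.0075 = 4.356 m/s. Hydraulic depth D_h = A/T = 4.531/7.25 = 0.625 m.
Froude number Fr = V/√(g·D_h) = 4.356/√(9.81×0.625) = 1.76, which is greater than 1, so the flow is supercritical.

supercritical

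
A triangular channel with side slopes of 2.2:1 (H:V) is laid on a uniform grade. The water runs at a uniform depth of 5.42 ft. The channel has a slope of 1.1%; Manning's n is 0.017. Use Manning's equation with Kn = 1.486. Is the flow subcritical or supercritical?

supercritical

For a triangular section with side slope z = 2.2: A = zy² = 2.2×5.42² = 64.63 ft²; P = 2y√(1+z²) = 2×5.42×2.417 = 26.2 ft.
Hydraulic radius R = A/P = 64.63/26.2 = 2.467 ft.
V = (1.486/n) R^(2/3) √S = (1.486/0.017) × 2.467^(2/3) × √0.011 = 16.74 ft/s. Hydraulic depth D_h = A/T = 64.63/23.85 = 2.71 ft.
Froude number Fr = V/√(g·D_h) = 16.74/√(32.2×2.71) = 1.79, which is greater than 1, so the flow is supercritical.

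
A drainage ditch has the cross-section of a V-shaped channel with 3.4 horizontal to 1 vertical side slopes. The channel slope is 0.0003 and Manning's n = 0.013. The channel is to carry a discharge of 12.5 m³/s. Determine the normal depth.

Manning's equation rearranged: A R^(2/3) = nQ / (1·√S) = 0.013 × 12.5 / (√0.0003) = 9.382.
Trying y = 1.98 m: A R^(2/3) = 12.88 — over.
Trying y = 1.24 m: A R^(2/3) = 3.697 — short.
Trying y = 1.76 m: A R^(2/3) = 9.408 — ≈ 9.382.

y_n = 1.76 m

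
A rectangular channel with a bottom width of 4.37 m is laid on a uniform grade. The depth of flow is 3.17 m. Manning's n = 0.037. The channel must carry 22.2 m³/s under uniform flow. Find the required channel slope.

S = 0.00249

Flow area A = b·y = 4.37 × 3.17 = 13.85 m². Wetted perimeter P = b + 2y = 4.37 + 2×3.17 = 10.71 m.
Hydraulic radius R = A/P = 13.85/10.71 = 1.293 m.
From Manning's equation, S = [nQ / (1 A R^(2/3))]² = [0.037 × 22.2 / (1 × 13.85 × 1.293^(2/3))]² = 0.00249.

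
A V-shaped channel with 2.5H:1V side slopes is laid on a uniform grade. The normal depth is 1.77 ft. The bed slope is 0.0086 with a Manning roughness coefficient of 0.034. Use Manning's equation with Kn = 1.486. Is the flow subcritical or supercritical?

subcritical

For a triangular section with side slope z = 2.5: A = zy² = 2.5×1.77² = 7.832 ft²; P = 2y√(1+z²) = 2×1.77×2.693 = 9.532 ft.
Hydraulic radius R = A/P = 7.832/9.532 = 0.8217 ft.
V = (1.486/n) R^(2/3) √S = (1.486/0.034) × 0.8217^(2/3) × √0.0086 = 3.556 ft/s. Hydraulic depth D_h = A/T = 7.832/8.85 = 0.885 ft.
Froude number Fr = V/√(g·D_h) = 3.556/√(32.2×0.885) = 0.666, which is less than 1, so the flow is subcritical.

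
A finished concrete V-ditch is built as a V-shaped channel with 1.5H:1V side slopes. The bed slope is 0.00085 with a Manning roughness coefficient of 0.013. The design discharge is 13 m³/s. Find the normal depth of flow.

y_n = 2.07 m

Manning's equation rearranged: A R^(2/3) = nQ / (1·√S) = 0.013 × 13 / (√0.00085) = 5.797.
Trying y = 2.44 m: A R^(2/3) = 9.02 — high.
Trying y = 2.07 m: A R^(2/3) = 5.818 — matches.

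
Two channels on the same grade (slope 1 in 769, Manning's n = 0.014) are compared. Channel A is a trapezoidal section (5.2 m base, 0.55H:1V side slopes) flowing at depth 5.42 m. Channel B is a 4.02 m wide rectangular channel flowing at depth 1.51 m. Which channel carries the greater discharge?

channel A

Channel A: With bottom width b = 5.2 m and side slope z = 0.55: A = (b + zy)y = (5.2 + 0.55×5.42)×5.42 = 44.34 m²; P = b + 2y√(1+z²) = 5.2 + 2×5.42×1.141 = 17.57 m. Hydraulic radius R = A/P = 44.34/17.57 = 2.523 m. Q_A = (1/0.014)·44.34·2.523^(2/3)·√0.0013 = 211.7 m³/s.
Channel B: Flow area A = b·y = 4.02 × 1.51 = 6.07 m². Wetted perimeter P = b + 2y = 4.02 + 2×1.51 = 7.04 m. Hydraulic radius R = A/P = 6.07/7.04 = 0.8622 m. Q_B = (1/0.014)·6.07·0.8622^(2/3)·√0.0013 = 14.16 m³/s.
Q_A = 211.7 m³/s vs Q_B = 14.16 m³/s, so channel A carries more.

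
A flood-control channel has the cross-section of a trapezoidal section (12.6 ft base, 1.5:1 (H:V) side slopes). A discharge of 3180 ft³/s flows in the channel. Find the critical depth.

At critical depth, Q² T / (g A³) = 1, i.e. A³/T = Q²/g = 3180²/32.2 = 314000.
Try y = 6.24 ft: A³/T = 82150 — low.
Try y = 10.1 ft: A³/T = 513200 — high.
Try y = 8.9 ft: A³/T = 313500 — matches.

y_c = 8.9 ft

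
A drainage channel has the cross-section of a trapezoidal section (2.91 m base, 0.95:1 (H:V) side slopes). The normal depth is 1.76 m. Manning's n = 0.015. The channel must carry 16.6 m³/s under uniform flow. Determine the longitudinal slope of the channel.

S = 0.000907

With bottom width b = 2.91 m and side slope z = 0.95: A = (b + zy)y = (2.91 + 0.95×1.76)×1.76 = 8.064 m²; P = b + 2y√(1+z²) = 2.91 + 2×1.76×1.379 = 7.765 m.
Hydraulic radius R = A/P = 8.064/7.765 = 1.039 m.
From Manning's equation, S = [nQ / (1 A R^(2/3))]² = [0.015 × 16.6 / (1 × 8.064 × 1.039^(2/3))]² = 0.000907.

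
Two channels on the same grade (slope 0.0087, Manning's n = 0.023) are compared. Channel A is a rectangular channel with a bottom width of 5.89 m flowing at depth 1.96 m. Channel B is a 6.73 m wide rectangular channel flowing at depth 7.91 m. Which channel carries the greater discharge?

channel B

Channel A: Flow area A = b·y = 5.89 × 1.96 = 11.54 m². Wetted perimeter P = b + 2y = 5.89 + 2×1.96 = 9.81 m. Hydraulic radius R = A/P = 11.54/9.81 = 1.177 m. Q_A = (1/0.023)·11.54·1.177^(2/3)·√0.0087 = 52.18 m³/s.
Channel B: Flow area A = b·y = 6.73 × 7.91 = 53.23 m². Wetted perimeter P = b + 2y = 6.73 + 2×7.91 = 22.55 m. Hydraulic radius R = A/P = 53.23/22.55 = 2.361 m. Q_B = (1/0.023)·53.23·2.361^(2/3)·√0.0087 = 382.8 m³/s.
Q_A = 52.18 m³/s vs Q_B = 382.8 m³/s, so channel B carries more.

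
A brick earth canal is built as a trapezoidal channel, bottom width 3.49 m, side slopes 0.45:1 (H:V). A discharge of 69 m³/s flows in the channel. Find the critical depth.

y_c = 2.98 m

At critical depth, Q² T / (g A³) = 1, i.e. A³/T = Q²/g = 69²/9.81 = 485.3.
At y = 2.3 m: A³/T = 202.8 — low.
At y = 2.98 m: A³/T = 483.4 — close enough.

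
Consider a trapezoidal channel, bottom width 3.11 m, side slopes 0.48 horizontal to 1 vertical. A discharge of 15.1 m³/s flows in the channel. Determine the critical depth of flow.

y_c = 1.25 m

At critical depth, Q² T / (g A³) = 1, i.e. A³/T = Q²/g = 15.1²/9.81 = 23.24.
At y = 0.966 m: A³/T = 10.19 — too small.
At y = 1.46 m: A³/T = 38.17 — too large.
At y = 1.25 m: A³/T = 23.14 — matches.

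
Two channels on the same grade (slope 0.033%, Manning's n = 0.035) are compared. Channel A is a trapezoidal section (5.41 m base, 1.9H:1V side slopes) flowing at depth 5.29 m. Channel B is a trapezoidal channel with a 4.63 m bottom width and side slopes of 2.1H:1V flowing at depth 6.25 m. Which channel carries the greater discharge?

channel B

Channel A: With bottom width b = 5.41 m and side slope z = 1.9: A = (b + zy)y = (5.41 + 1.9×5.29)×5.29 = 81.79 m²; P = b + 2y√(1+z²) = 5.41 + 2×5.29×2.147 = 28.13 m. Hydraulic radius R = A/P = 81.79/28.13 = 2.908 m. Q_A = (1/0.035)·81.79·2.908^(2/3)·√0.00033 = 86.48 m³/s.
Channel B: With bottom width b = 4.63 m and side slope z = 2.1: A = (b + zy)y = (4.63 + 2.1×6.25)×6.25 = 111 m²; P = b + 2y√(1+z²) = 4.63 + 2×6.25×2.326 = 33.7 m. Hydraulic radius R = A/P = 111/33.7 = 3.292 m. Q_B = (1/0.035)·111·3.292^(2/3)·√0.00033 = 127.5 m³/s.
Q_A = 86.48 m³/s vs Q_B = 127.5 m³/s, so channel B carries more.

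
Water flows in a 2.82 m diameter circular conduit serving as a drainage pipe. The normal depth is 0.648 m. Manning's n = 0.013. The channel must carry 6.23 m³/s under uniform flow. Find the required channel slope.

S = 0.02

For a circular section of diameter D = 2.82 m at depth y = 0.648 m, the central angle is θ = 2 arccos(1 − 2y/D) = 2 rad. Then A = (D²/8)(θ − sin θ) = 1.084 m² and P = Dθ/2 = 2.82 m.
Hydraulic radius R = A/P = 1.084/2.82 = 0.3844 m.
From Manning's equation, S = [nQ / (1 A R^(2/3))]² = [0.013 × 6.23 / (1 × 1.084 × 0.3844^(2/3))]² = 0.02.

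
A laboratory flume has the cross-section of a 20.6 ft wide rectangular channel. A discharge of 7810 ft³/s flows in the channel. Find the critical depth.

y_c = 16.5 ft

For a rectangular channel, critical depth y_c = (q²/g)^(1/3) where q = Q/b = 7810/20.6 = 379.1 ft²/s.
So y_c = (379.1²/32.2)^(1/3) = 16.5 ft.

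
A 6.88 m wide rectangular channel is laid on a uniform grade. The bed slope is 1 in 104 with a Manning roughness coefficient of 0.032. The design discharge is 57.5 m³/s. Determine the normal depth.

y_n = 2.23 m

Manning's equation rearranged: A R^(2/3) = nQ / (1·√S) = 0.032 × 57.5 / (√0.009615) = 18.76.
At y = 2.48 m: A R^(2/3) = 21.77 — over.
At y = 1.53 m: A R^(2/3) = 10.94 — short.
At y = 2.23 m: A R^(2/3) = 18.77 — close enough.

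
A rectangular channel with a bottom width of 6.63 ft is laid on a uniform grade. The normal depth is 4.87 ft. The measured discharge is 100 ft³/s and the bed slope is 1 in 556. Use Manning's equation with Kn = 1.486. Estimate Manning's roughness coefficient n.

Flow area A = b·y = 6.63 × 4.87 = 32.29 ft². Wetted perimeter P = b + 2y = 6.63 + 2×4.87 = 16.37 ft.
Hydraulic radius R = A/P = 32.29/16.37 = 1.972 ft.
Rearranging Manning's equation: n = (1.486/Q) A R^(2/3) S^(1/2) = (1.486/100) × 32.29 × 1.972^(2/3) × √0.001799 = 0.032.

n = 0.032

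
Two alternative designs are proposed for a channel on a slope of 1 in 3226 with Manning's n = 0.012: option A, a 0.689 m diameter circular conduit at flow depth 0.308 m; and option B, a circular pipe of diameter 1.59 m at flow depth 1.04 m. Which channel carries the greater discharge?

channel B

Channel A: For a circular section of diameter D = 0.689 m at depth y = 0.308 m, the central angle is θ = 2 arccos(1 − 2y/D) = 2.929 rad. Then A = (D²/8)(θ − sin θ) = 0.1613 m² and P = Dθ/2 = 1.009 m. Hydraulic radius R = A/P = 0.1613/1.009 = 0.1599 m. Q_A = (1/0.012)·0.1613·0.1599^(2/3)·√0.00031 = 0.06972 m³/s.
Channel B: For a circular section of diameter D = 1.59 m at depth y = 1.04 m, the central angle is θ = 2 arccos(1 − 2y/D) = 3.768 rad. Then A = (D²/8)(θ − sin θ) = 1.376 m² and P = Dθ/2 = 2.996 m. Hydraulic radius R = A/P = 1.376/2.996 = 0.4594 m. Q_B = (1/0.012)·1.376·0.4594^(2/3)·√0.00031 = 1.202 m³/s.
Q_A = 0.06972 m³/s vs Q_B = 1.202 m³/s, so channel B carries more.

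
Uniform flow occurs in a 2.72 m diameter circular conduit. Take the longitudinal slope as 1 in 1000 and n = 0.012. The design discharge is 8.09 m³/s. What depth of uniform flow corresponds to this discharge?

y_n = 1.65 m

Manning's equation rearranged: A R^(2/3) = nQ / (1·√S) = 0.012 × 8.09 / (√0.001) = 3.07.
Try y = 1.8 m: A R^(2/3) = 3.486 — over.
Try y = 1.24 m: A R^(2/3) = 1.915 — short.
Try y = 1.65 m: A R^(2/3) = 3.07 — ≈ 3.07.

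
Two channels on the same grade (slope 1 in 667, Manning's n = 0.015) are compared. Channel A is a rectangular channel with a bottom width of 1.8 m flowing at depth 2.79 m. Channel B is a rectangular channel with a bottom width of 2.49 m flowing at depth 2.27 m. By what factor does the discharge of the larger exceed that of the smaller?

1.26

Channel A: Flow area A = b·y = 1.8 × 2.79 = 5.022 m². Wetted perimeter P = b + 2y = 1.8 + 2×2.79 = 7.38 m. Hydraulic radius R = A/P = 5.022/7.38 = 0.6805 m. Q_A = (1/0.015)·5.022·0.6805^(2/3)·√0.001499 = 10.03 m³/s.
Channel B: Flow area A = b·y = 2.49 × 2.27 = 5.652 m². Wetted perimeter P = b + 2y = 2.49 + 2×2.27 = 7.03 m. Hydraulic radius R = A/P = 5.652/7.03 = 0.804 m. Q_B = (1/0.015)·5.652·0.804^(2/3)·√0.001499 = 12.62 m³/s.
The larger discharge is 12.62 m³/s and the smaller is 10.03 m³/s; the ratio is 1.26.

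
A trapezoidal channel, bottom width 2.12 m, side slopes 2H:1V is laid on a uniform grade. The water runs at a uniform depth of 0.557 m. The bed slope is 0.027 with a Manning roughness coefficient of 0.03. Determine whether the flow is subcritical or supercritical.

With bottom width b = 2.12 m and side slope z = 2: A = (b + zy)y = (2.12 + 2×0.557)×0.557 = 1.801 m²; P = b + 2y√(1+z²) = 2.12 + 2×0.557×2.236 = 4.611 m.
Hydraulic radius R = A/P = 1.801/4.611 = 0.3907 m.
V = (1/n) R^(2/3) √S = (1/0.03) × 0.3907^(2/3) × √0.027 = 2.927 m/s. Hydraulic depth D_h = A/T = 1.801/4.348 = 0.4143 m.
Froude number Fr = V/√(g·D_h) = 2.927/√(9.81×0.4143) = 1.45, which is greater than 1, so the flow is supercritical.

supercritical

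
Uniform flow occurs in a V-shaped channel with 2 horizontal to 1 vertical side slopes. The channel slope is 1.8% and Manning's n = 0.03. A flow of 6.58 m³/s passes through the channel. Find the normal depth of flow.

y_n = 1.09 m

Manning's equation rearranged: A R^(2/3) = nQ / (1·√S) = 0.03 × 6.58 / (√0.018) = 1.471.
Try y = 0.878 m: A R^(2/3) = 0.8267 — short.
Try y = 1.22 m: A R^(2/3) = 1.988 — over.
Try y = 1.09 m: A R^(2/3) = 1.472 — ≈ 1.471.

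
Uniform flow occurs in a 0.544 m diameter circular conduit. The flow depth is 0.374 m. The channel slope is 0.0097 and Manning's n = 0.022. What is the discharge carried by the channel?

For a circular section of diameter D = 0.544 m at depth y = 0.374 m, the central angle is θ = 2 arccos(1 − 2y/D) = 3.91 rad. Then A = (D²/8)(θ − sin θ) = 0.1704 m² and P = Dθ/2 = 1.064 m.
Hydraulic radius R = A/P = 0.1704/1.064 = 0.1602 m.
Manning's equation: Q = (1/n) A R^(2/3) S^(1/2) = (1/0.022) × 0.1704 × 0.1602^(2/3) × 0.0097^(1/2) = 0.225 m³/s.

Q = 0.225 m³/s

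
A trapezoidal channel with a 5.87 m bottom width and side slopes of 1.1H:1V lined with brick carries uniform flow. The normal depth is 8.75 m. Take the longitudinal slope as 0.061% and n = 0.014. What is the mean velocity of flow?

With bottom width b = 5.87 m and side slope z = 1.1: A = (b + zy)y = (5.87 + 1.1×8.75)×8.75 = 135.6 m²; P = b + 2y√(1+z²) = 5.87 + 2×8.75×1.487 = 31.89 m.
Hydraulic radius R = A/P = 135.6/31.89 = 4.252 m.
From Manning's equation, V = (1/n) R^(2/3) S^(1/2) = (1/0.014) × 4.252^(2/3) × 0.00061^(1/2) = 4.63 m/s.

V = 4.63 m/s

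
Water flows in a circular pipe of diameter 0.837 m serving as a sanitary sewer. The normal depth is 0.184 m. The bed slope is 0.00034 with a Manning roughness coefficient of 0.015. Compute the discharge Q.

For a circular section of diameter D = 0.837 m at depth y = 0.184 m, the central angle is θ = 2 arccos(1 − 2y/D) = 1.952 rad. Then A = (D²/8)(θ − sin θ) = 0.08966 m² and P = Dθ/2 = 0.8169 m.
Hydraulic radius R = A/P = 0.08966/0.8169 = 0.1097 m.
Manning's equation: Q = (1/n) A R^(2/3) S^(1/2) = (1/0.015) × 0.08966 × 0.1097^(2/3) × 0.00034^(1/2) = 0.0253 m³/s.

Q = 0.0253 m³/s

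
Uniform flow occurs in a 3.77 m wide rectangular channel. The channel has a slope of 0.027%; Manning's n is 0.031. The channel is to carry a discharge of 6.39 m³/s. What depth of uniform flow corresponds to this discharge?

y_n = 2.92 m

Manning's equation rearranged: A R^(2/3) = nQ / (1·√S) = 0.031 × 6.39 / (√0.00027) = 12.06.
At y = 2.18 m: A R^(2/3) = 8.278 — short.
At y = 3.59 m: A R^(2/3) = 15.59 — over.
At y = 2.92 m: A R^(2/3) = 12.05 — close enough.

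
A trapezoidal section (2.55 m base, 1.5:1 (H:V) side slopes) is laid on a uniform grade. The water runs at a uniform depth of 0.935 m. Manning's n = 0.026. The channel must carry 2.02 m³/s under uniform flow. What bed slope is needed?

With bottom width b = 2.55 m and side slope z = 1.5: A = (b + zy)y = (2.55 + 1.5×0.935)×0.935 = 3.696 m²; P = b + 2y√(1+z²) = 2.55 + 2×0.935×1.803 = 5.921 m.
Hydraulic radius R = A/P = 3.696/5.921 = 0.6241 m.
From Manning's equation, S = [nQ / (1 A R^(2/3))]² = [0.026 × 2.02 / (1 × 3.696 × 0.6241^(2/3))]² = 0.000379.

S = 0.000379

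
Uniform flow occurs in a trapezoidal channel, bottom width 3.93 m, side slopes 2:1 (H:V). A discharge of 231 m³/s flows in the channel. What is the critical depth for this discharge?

y_c = 4 m

At critical depth, Q² T / (g A³) = 1, i.e. A³/T = Q²/g = 231²/9.81 = 5439.
Trying y = 2.91 m: A³/T = 1467 — too small.
Trying y = 4 m: A³/T = 5452 — ≈ 5439.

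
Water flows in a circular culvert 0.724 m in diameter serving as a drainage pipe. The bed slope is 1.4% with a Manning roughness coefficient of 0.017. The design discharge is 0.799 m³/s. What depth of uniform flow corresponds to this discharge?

Manning's equation rearranged: A R^(2/3) = nQ / (1·√S) = 0.017 × 0.799 / (√0.014) = 0.1148.
Try y = 0.589 m: A R^(2/3) = 0.1308 — too large.
Try y = 0.464 m: A R^(2/3) = 0.09764 — too small.
Try y = 0.523 m: A R^(2/3) = 0.1148 — matches.

y_n = 0.523 m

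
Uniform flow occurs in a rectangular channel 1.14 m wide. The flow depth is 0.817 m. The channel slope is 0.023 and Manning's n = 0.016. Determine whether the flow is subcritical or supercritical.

Flow area A = b·y = 1.14 × 0.817 = 0.9314 m². Wetted perimeter P = b + 2y = 1.14 + 2×0.817 = 2.774 m.
Hydraulic radius R = A/P = 0.9314/2.774 = 0.3358 m.
V = (1/n) R^(2/3) √S = (1/0.016) × 0.3358^(2/3) × √0.023 = 4.579 m/s. Hydraulic depth D_h = A/T = 0.9314/1.14 = 0.817 m.
Froude number Fr = V/√(g·D_h) = 4.579/√(9.81×0.817) = 1.62, which is greater than 1, so the flow is supercritical.

supercritical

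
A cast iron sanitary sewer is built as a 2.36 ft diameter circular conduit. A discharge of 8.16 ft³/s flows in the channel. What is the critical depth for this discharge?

At critical depth, Q² T / (g A³) = 1, i.e. A³/T = Q²/g = 8.16²/32.2 = 2.068.
At y = 1.2 ft: A³/T = 4.727 — high.
At y = 0.855 ft: A³/T = 1.289 — low.
At y = 0.967 ft: A³/T = 2.069 — matches.

y_c = 0.967 ft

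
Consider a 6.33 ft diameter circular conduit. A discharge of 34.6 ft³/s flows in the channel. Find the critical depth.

y_c = 1.53 ft

At critical depth, Q² T / (g A³) = 1, i.e. A³/T = Q²/g = 34.6²/32.2 = 37.18.
Trying y = 1.84 ft: A³/T = 76.35 — too large.
Trying y = 1.31 ft: A³/T = 20.31 — too small.
Trying y = 1.53 ft: A³/T = 37.25 — ≈ 37.18.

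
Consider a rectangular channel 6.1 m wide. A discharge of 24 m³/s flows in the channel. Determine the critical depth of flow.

y_c = 1.16 m

For a rectangular channel, critical depth y_c = (q²/g)^(1/3) where q = Q/b = 24/6.1 = 3.934 m²/s.
So y_c = (3.934²/9.81)^(1/3) = 1.16 m.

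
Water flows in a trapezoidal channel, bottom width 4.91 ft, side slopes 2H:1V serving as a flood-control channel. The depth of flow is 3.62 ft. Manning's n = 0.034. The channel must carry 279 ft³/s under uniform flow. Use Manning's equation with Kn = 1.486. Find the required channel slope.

With bottom width b = 4.91 ft and side slope z = 2: A = (b + zy)y = (4.91 + 2×3.62)×3.62 = 43.98 ft²; P = b + 2y√(1+z²) = 4.91 + 2×3.62×2.236 = 21.1 ft.
Hydraulic radius R = A/P = 43.98/21.1 = 2.085 ft.
From Manning's equation, S = [nQ / (1.486 A R^(2/3))]² = [0.034 × 279 / (1.486 × 43.98 × 2.085^(2/3))]² = 0.00791.

S = 0.00791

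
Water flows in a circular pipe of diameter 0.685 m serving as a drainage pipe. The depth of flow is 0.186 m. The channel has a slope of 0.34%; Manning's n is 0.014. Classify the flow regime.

subcritical

For a circular section of diameter D = 0.685 m at depth y = 0.186 m, the central angle is θ = 2 arccos(1 − 2y/D) = 2.193 rad. Then A = (D²/8)(θ − sin θ) = 0.08092 m² and P = Dθ/2 = 0.7509 m.
Hydraulic radius R = A/P = 0.08092/0.7509 = 0.1078 m.
V = (1/n) R^(2/3) √S = (1/0.014) × 0.1078^(2/3) × √0.0034 = 0.9431 m/s. Hydraulic depth D_h = A/T = 0.08092/0.6093 = 0.1328 m.
Froude number Fr = V/√(g·D_h) = 0.9431/√(9.81×0.1328) = 0.826, which is less than 1, so the flow is subcritical.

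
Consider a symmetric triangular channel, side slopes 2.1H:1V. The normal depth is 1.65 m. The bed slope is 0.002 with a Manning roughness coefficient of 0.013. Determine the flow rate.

Q = 16.2 m³/s

For a triangular section with side slope z = 2.1: A = zy² = 2.1×1.65² = 5.717 m²; P = 2y√(1+z²) = 2×1.65×2.326 = 7.676 m.
Hydraulic radius R = A/P = 5.717/7.676 = 0.7449 m.
Manning's equation: Q = (1/n) A R^(2/3) S^(1/2) = (1/0.013) × 5.717 × 0.7449^(2/3) × 0.002^(1/2) = 16.2 m³/s.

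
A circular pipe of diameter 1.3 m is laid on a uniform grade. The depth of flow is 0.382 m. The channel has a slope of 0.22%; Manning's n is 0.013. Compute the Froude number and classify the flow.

subcritical

For a circular section of diameter D = 1.3 m at depth y = 0.382 m, the central angle is θ = 2 arccos(1 − 2y/D) = 2.292 rad. Then A = (D²/8)(θ − sin θ) = 0.3254 m² and P = Dθ/2 = 1.49 m.
Hydraulic radius R = A/P = 0.3254/1.49 = 0.2185 m.
V = (1/n) R^(2/3) √S = (1/0.013) × 0.2185^(2/3) × √0.0022 = 1.309 m/s. Hydraulic depth D_h = A/T = 0.3254/1.184 = 0.2747 m.
Froude number Fr = V/√(g·D_h) = 1.309/√(9.81×0.2747) = 0.797, which is less than 1, so the flow is subcritical.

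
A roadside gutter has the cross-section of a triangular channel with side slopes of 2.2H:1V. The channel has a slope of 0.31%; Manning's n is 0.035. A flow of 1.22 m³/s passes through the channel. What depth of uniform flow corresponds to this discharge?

Manning's equation rearranged: A R^(2/3) = nQ / (1·√S) = 0.035 × 1.22 / (√0.0031) = 0.7669.
Trying y = 0.628 m: A R^(2/3) = 0.3765 — short.
Trying y = 0.948 m: A R^(2/3) = 1.129 — over.
Trying y = 0.82 m: A R^(2/3) = 0.7669 — matches.

y_n = 0.82 m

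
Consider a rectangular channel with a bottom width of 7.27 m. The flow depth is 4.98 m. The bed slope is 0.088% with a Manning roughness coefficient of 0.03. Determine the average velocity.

V = 1.62 m/s

Flow area A = b·y = 7.27 × 4.98 = 36.2 m². Wetted perimeter P = b + 2y = 7.27 + 2×4.98 = 17.23 m.
Hydraulic radius R = A/P = 36.2/17.23 = 2.101 m.
From Manning's equation, V = (1/n) R^(2/3) S^(1/2) = (1/0.03) × 2.101^(2/3) × 0.00088^(1/2) = 1.62 m/s.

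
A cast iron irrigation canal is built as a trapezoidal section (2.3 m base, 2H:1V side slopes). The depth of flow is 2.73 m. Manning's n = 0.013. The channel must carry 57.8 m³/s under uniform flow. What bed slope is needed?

S = 0.000759

With bottom width b = 2.3 m and side slope z = 2: A = (b + zy)y = (2.3 + 2×2.73)×2.73 = 21.18 m²; P = b + 2y√(1+z²) = 2.3 + 2×2.73×2.236 = 14.51 m.
Hydraulic radius R = A/P = 21.18/14.51 = 1.46 m.
From Manning's equation, S = [nQ / (1 A R^(2/3))]² = [0.013 × 57.8 / (1 × 21.18 × 1.46^(2/3))]² = 0.000759.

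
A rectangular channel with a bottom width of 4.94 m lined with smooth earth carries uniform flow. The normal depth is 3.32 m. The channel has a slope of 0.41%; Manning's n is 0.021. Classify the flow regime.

subcritical

Flow area A = b·y = 4.94 × 3.32 = 16.4 m². Wetted perimeter P = b + 2y = 4.94 + 2×3.32 = 11.58 m.
Hydraulic radius R = A/P = 16.4/11.58 = 1.416 m.
V = (1/n) R^(2/3) √S = (1/0.021) × 1.416^(2/3) × √0.0041 = 3.845 m/s. Hydraulic depth D_h = A/T = 16.4/4.94 = 3.32 m.
Froude number Fr = V/√(g·D_h) = 3.845/√(9.81×3.32) = 0.674, which is less than 1, so the flow is subcritical.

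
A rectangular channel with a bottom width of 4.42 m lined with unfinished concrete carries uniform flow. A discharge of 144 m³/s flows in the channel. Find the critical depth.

y_c = 4.77 m

For a rectangular channel, critical depth y_c = (q²/g)^(1/3) where q = Q/b = 144/4.42 = 32.58 m²/s.
So y_c = (32.58²/9.81)^(1/3) = 4.77 m.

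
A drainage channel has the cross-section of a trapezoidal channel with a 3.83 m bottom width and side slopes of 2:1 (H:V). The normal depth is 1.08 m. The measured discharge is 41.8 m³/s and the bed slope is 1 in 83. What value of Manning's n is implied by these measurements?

With bottom width b = 3.83 m and side slope z = 2: A = (b + zy)y = (3.83 + 2×1.08)×1.08 = 6.469 m²; P = b + 2y√(1+z²) = 3.83 + 2×1.08×2.236 = 8.66 m.
Hydraulic radius R = A/P = 6.469/8.66 = 0.747 m.
Rearranging Manning's equation: n = (1/Q) A R^(2/3) S^(1/2) = (1/41.8) × 6.469 × 0.747^(2/3) × √0.01205 = 0.014.

n = 0.014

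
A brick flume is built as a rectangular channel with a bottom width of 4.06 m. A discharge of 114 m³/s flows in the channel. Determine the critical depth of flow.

y_c = 4.32 m

For a rectangular channel, critical depth y_c = (q²/g)^(1/3) where q = Q/b = 114/4.06 = 28.08 m²/s.
So y_c = (28.08²/9.81)^(1/3) = 4.32 m.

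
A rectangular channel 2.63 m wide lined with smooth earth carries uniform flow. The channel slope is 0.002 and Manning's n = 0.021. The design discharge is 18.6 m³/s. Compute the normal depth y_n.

Manning's equation rearranged: A R^(2/3) = nQ / (1·√S) = 0.021 × 18.6 / (√0.002) = 8.734.
At y = 4.23 m: A R^(2/3) = 11.15 — over.
At y = 2.36 m: A R^(2/3) = 5.545 — short.
At y = 3.43 m: A R^(2/3) = 8.721 — close enough.

y_n = 3.43 m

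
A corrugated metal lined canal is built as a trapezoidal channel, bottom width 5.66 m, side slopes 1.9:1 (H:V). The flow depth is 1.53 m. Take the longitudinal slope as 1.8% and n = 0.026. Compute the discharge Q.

With bottom width b = 5.66 m and side slope z = 1.9: A = (b + zy)y = (5.66 + 1.9×1.53)×1.53 = 13.11 m²; P = b + 2y√(1+z²) = 5.66 + 2×1.53×2.147 = 12.23 m.
Hydraulic radius R = A/P = 13.11/12.23 = 1.072 m.
Manning's equation: Q = (1/n) A R^(2/3) S^(1/2) = (1/0.026) × 13.11 × 1.072^(2/3) × 0.018^(1/2) = 70.8 m³/s.

Q = 70.8 m³/s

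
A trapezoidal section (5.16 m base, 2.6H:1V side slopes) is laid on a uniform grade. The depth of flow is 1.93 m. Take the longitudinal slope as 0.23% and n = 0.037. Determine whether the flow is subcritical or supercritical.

With bottom width b = 5.16 m and side slope z = 2.6: A = (b + zy)y = (5.16 + 2.6×1.93)×1.93 = 19.64 m²; P = b + 2y√(1+z²) = 5.16 + 2×1.93×2.786 = 15.91 m.
Hydraulic radius R = A/P = 19.64/15.91 = 1.234 m.
V = (1/n) R^(2/3) √S = (1/0.037) × 1.234^(2/3) × √0.0023 = 1.492 m/s. Hydraulic depth D_h = A/T = 19.64/15.2 = 1.293 m.
Froude number Fr = V/√(g·D_h) = 1.492/√(9.81×1.293) = 0.419, which is less than 1, so the flow is subcritical.

subcritical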